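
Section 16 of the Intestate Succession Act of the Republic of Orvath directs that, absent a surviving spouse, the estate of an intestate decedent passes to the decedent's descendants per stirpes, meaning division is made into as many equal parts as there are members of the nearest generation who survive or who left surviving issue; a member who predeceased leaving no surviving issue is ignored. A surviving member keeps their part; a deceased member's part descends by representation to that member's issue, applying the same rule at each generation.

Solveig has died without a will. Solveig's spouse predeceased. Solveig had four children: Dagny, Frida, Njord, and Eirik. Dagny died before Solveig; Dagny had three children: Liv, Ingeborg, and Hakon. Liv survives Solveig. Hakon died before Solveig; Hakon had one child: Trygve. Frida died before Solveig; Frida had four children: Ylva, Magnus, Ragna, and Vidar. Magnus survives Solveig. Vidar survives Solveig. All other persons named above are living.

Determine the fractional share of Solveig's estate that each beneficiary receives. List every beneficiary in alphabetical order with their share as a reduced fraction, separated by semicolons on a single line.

There is no surviving spouse, so the entire estate passes to Solveig's descendants per stirpes.
The estate is divided into 4 equal shares of 1/4 among Dagny, Frida, Njord, Eirik.
Dagny predeceased; the 1/4 allotted to Dagny's branch passes to Dagny's issue by representation.
The 1/4 is divided into 3 equal shares of 1/12 among Liv, Ingeborg, Hakon.
Liv is living and takes 1/12.
Ingeborg is living and takes 1/12.
Hakon predeceased; the 1/12 allotted to Hakon's branch passes to Hakon's issue by representation.
Trygve is the sole taker at this level and receives the full 1/12.
Frida predeceased; the 1/4 allotted to Frida's branch passes to Frida's issue by representation.
The 1/4 is divided into 4 equal shares of 1/16 among Ylva, Magnus, Ragna, Vidar.
Ylva is living and takes 1/16.
Magnus is living and takes 1/16.
Ragna is living and takes 1/16.
Vidar is living and takes 1/16.
Njord is living and takes 1/4.
Eirik is living and takes 1/4.

Eirik 1/4; Ingeborg 1/12; Liv 1/12; Magnus 1/16; Njord 1/4; Ragna 1/16; Trygve 1/12; Vidar 1/16; Ylva 1/16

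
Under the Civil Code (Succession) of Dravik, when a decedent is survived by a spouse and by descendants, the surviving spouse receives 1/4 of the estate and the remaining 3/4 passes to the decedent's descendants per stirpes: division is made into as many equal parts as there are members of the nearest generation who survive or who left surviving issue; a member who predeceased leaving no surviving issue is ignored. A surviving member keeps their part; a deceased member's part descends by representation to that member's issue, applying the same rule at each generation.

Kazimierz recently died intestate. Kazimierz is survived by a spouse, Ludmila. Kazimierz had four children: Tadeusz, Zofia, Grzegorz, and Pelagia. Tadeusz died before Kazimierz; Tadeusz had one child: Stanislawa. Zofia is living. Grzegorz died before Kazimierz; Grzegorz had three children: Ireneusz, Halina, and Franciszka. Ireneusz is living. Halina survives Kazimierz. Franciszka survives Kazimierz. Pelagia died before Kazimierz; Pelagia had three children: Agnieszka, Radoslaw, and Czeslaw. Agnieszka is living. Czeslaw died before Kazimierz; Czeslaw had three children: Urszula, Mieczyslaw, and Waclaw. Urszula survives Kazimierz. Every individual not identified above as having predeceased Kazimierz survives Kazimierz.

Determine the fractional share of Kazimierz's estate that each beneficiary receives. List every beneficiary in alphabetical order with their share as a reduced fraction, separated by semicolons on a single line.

Agnieszka 1/16; Franciszka 1/16; Halina 1/16; Ireneusz 1/16; Ludmila 1/4; Mieczyslaw 1/48; Radoslaw 1/16; Stanislawa 3/16; Urszula 1/48; Waclaw 1/48; Zofia 3/16

Ludmila, as surviving spouse, takes 1/4.
The remaining 3/4 passes to Kazimierz's descendants per stirpes.
The 3/4 is divided into 4 equal shares of 3/16 among Tadeusz, Zofia, Grzegorz, Pelagia.
Tadeusz predeceased; the 3/16 allotted to Tadeusz's branch passes to Tadeusz's issue by representation.
Stanislawa is the sole taker at this level and receives the full 3/16.
Zofia is living and takes 3/16.
Grzegorz predeceased; the 3/16 allotted to Grzegorz's branch passes to Grzegorz's issue by representation.
The 3/16 is divided into 3 equal shares of 1/16 among Ireneusz, Halina, Franciszka.
Ireneusz is living and takes 1/16.
Halina is living and takes 1/16.
Franciszka is living and takes 1/16.
Pelagia predeceased; the 3/16 allotted to Pelagia's branch passes to Pelagia's issue by representation.
The 3/16 is divided into 3 equal shares of 1/16 among Agnieszka, Radoslaw, Czeslaw.
Agnieszka is living and takes 1/16.
Radoslaw is living and takes 1/16.
Czeslaw predeceased; the 1/16 allotted to Czeslaw's branch passes to Czeslaw's issue by representation.
The 1/16 is divided into 3 equal shares of 1/48 among Urszula, Mieczyslaw, Waclaw.
Urszula is living and takes 1/48.
Mieczyslaw is living and takes 1/48.
Waclaw is living and takes 1/48.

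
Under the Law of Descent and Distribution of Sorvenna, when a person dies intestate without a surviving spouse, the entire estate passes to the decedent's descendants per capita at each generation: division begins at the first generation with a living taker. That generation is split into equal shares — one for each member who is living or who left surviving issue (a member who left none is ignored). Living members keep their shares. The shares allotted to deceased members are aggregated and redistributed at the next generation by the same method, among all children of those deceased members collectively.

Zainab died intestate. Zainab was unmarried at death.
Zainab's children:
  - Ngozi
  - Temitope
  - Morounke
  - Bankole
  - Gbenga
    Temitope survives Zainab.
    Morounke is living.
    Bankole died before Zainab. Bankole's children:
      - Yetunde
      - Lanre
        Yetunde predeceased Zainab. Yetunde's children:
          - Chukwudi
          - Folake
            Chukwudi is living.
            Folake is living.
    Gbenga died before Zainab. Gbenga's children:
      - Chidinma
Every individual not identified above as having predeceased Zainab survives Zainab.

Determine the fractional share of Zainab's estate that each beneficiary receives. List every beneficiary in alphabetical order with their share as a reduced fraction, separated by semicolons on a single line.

There is no surviving spouse, so the entire estate passes to Zainab's descendants per capita at each generation.
At generation 1 (Ngozi, Temitope, Morounke, Bankole, Gbenga) there are 5 shares of (1)/5 = 1/5 each.
Living: Ngozi, Temitope, and Morounke — each takes 1/5.
Deceased: Bankole and Gbenga. Their combined 2/5 is pooled and carried to generation 2.
At generation 2 (Yetunde, Lanre, Chidinma) there are 3 shares of (2/5)/3 = 2/15 each.
Living: Lanre and Chidinma — each takes 2/15.
Deceased: Yetunde. That 2/15 share is carried to generation 3.
At generation 3 (Chukwudi, Folake) there are 2 shares of (2/15)/2 = 1/15 each.
Living: Chukwudi and Folake — each takes 1/15.

Chidinma 2/15; Chukwudi 1/15; Folake 1/15; Lanre 2/15; Morounke 1/5; Ngozi 1/5; Temitope 1/5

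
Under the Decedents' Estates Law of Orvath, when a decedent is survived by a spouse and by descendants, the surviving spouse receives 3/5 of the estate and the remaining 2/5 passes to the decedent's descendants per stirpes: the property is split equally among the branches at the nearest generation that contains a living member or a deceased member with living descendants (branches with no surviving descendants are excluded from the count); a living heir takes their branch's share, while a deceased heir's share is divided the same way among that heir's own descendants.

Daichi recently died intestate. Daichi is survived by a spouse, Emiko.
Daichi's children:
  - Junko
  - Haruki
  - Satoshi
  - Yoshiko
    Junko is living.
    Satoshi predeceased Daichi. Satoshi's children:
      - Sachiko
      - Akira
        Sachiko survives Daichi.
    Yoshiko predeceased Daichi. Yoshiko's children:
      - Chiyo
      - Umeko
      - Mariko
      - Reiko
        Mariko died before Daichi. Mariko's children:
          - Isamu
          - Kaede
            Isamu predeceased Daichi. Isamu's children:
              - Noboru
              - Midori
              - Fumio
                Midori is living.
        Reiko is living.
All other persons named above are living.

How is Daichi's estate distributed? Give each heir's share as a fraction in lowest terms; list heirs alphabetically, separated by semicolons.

Emiko, as surviving spouse, takes 3/5.
The remaining 2/5 passes to Daichi's descendants per stirpes.
The 2/5 is divided into 4 equal shares of 1/10 among Junko, Haruki, Satoshi, Yoshiko.
Junko is living and takes 1/10.
Haruki is living and takes 1/10.
Satoshi predeceased; the 1/10 allotted to Satoshi's branch passes to Satoshi's issue by representation.
The 1/10 is divided into 2 equal shares of 1/20 among Sachiko, Akira.
Sachiko is living and takes 1/20.
Akira is living and takes 1/20.
Yoshiko predeceased; the 1/10 allotted to Yoshiko's branch passes to Yoshiko's issue by representation.
The 1/10 is divided into 4 equal shares of 1/40 among Chiyo, Umeko, Mariko, Reiko.
Chiyo is living and takes 1/40.
Umeko is living and takes 1/40.
Mariko predeceased; the 1/40 allotted to Mariko's branch passes to Mariko's issue by representation.
The 1/40 is divided into 2 equal shares of 1/80 among Isamu, Kaede.
Isamu predeceased; the 1/80 allotted to Isamu's branch passes to Isamu's issue by representation.
The 1/80 is divided into 3 equal shares of 1/240 among Noboru, Midori, Fumio.
Noboru is living and takes 1/240.
Midori is living and takes 1/240.
Fumio is living and takes 1/240.
Kaede is living and takes 1/80.
Reiko is living and takes 1/40.

Akira 1/20; Chiyo 1/40; Emiko 3/5; Fumio 1/240; Haruki 1/10; Junko 1/10; Kaede 1/80; Midori 1/240; Noboru 1/240; Reiko 1/40; Sachiko 1/20; Umeko 1/40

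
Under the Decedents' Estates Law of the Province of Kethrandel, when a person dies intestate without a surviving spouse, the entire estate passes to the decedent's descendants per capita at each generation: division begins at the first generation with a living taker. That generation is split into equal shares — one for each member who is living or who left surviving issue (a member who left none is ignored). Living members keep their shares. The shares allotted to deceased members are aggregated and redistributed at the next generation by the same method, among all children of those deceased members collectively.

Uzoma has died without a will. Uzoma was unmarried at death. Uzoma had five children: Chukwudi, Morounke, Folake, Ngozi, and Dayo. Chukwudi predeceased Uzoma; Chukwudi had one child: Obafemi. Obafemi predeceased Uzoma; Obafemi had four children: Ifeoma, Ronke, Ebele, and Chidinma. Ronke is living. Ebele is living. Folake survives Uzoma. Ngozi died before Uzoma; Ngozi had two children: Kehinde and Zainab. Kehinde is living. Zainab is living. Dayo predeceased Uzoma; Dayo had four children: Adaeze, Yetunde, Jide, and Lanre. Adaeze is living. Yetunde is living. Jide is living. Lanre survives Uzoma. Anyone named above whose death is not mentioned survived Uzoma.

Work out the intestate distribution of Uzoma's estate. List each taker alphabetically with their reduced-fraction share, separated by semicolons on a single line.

Adaeze 3/35; Chidinma 3/140; Ebele 3/140; Folake 1/5; Ifeoma 3/140; Jide 3/35; Kehinde 3/35; Lanre 3/35; Morounke 1/5; Ronke 3/140; Yetunde 3/35; Zainab 3/35

There is no surviving spouse, so the entire estate passes to Uzoma's descendants per capita at each generation.
At generation 1 (Chukwudi, Morounke, Folake, Ngozi, Dayo) there are 5 shares of (1)/5 = 1/5 each.
Living: Morounke and Folake — each takes 1/5.
Deceased: Chukwudi, Ngozi, and Dayo. Their combined 3/5 is pooled and carried to generation 2.
At generation 2 (Obafemi, Kehinde, Zainab, Adaeze, Yetunde, Jide, Lanre) there are 7 shares of (3/5)/7 = 3/35 each.
Living: Kehinde, Zainab, Adaeze, Yetunde, Jide, and Lanre — each takes 3/35.
Deceased: Obafemi. That 3/35 share is carried to generation 3.
At generation 3 (Ifeoma, Ronke, Ebele, Chidinma) there are 4 shares of (3/35)/4 = 3/140 each.
Living: Ifeoma, Ronke, Ebele, and Chidinma — each takes 3/140.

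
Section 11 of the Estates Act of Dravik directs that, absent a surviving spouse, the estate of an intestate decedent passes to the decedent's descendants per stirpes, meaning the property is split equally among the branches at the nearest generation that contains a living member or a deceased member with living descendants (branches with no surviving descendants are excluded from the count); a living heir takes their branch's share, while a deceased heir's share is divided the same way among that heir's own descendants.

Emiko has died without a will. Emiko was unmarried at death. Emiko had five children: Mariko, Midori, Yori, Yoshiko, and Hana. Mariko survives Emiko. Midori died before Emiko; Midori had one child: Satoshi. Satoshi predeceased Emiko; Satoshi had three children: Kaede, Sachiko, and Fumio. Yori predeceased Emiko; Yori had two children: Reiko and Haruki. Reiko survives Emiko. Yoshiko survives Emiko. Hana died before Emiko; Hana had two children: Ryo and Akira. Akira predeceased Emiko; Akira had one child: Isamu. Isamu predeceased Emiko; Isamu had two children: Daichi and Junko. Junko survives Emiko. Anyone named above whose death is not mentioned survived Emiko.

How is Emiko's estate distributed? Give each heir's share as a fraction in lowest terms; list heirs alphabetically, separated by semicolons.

There is no surviving spouse, so the entire estate passes to Emiko's descendants per stirpes.
The estate is divided into 5 equal shares of 1/5 among Mariko, Midori, Yori, Yoshiko, Hana.
Mariko is living and takes 1/5.
Midori predeceased; the 1/5 allotted to Midori's branch passes to Midori's issue by representation.
Satoshi's line is the sole branch at this level, so the full 1/5 passes to Satoshi's issue by representation.
The 1/5 is divided into 3 equal shares of 1/15 among Kaede, Sachiko, Fumio.
Kaede is living and takes 1/15.
Sachiko is living and takes 1/15.
Fumio is living and takes 1/15.
Yori predeceased; the 1/5 allotted to Yori's branch passes to Yori's issue by representation.
The 1/5 is divided into 2 equal shares of 1/10 among Reiko, Haruki.
Reiko is living and takes 1/10.
Haruki is living and takes 1/10.
Yoshiko is living and takes 1/5.
Hana predeceased; the 1/5 allotted to Hana's branch passes to Hana's issue by representation.
The 1/5 is divided into 2 equal shares of 1/10 among Ryo, Akira.
Ryo is living and takes 1/10.
Akira predeceased; the 1/10 allotted to Akira's branch passes to Akira's issue by representation.
Isamu's line is the sole branch at this level, so the full 1/10 passes to Isamu's issue by representation.
The 1/10 is divided into 2 equal shares of 1/20 among Daichi, Junko.
Daichi is living and takes 1/20.
Junko is living and takes 1/20.

Daichi 1/20; Fumio 1/15; Haruki 1/10; Junko 1/20; Kaede 1/15; Mariko 1/5; Reiko 1/10; Ryo 1/10; Sachiko 1/15; Yoshiko 1/5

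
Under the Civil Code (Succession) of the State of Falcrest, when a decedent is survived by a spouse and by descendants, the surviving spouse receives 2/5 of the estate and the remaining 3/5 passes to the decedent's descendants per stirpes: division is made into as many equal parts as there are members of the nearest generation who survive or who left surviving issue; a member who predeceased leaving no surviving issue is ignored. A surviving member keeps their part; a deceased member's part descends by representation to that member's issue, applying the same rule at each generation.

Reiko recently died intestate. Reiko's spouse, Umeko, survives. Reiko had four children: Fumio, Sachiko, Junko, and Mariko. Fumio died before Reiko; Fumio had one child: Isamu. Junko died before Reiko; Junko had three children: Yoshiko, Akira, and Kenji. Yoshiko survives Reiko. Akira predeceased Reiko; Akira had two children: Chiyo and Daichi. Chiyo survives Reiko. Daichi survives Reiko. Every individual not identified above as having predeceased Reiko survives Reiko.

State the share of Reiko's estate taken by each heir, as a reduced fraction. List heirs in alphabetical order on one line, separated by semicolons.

Umeko, as surviving spouse, takes 2/5.
The remaining 3/5 passes to Reiko's descendants per stirpes.
The 3/5 is divided into 4 equal shares of 3/20 among Fumio, Sachiko, Junko, Mariko.
Fumio predeceased; the 3/20 allotted to Fumio's branch passes to Fumio's issue by representation.
Isamu is the sole taker at this level and receives the full 3/20.
Sachiko is living and takes 3/20.
Junko predeceased; the 3/20 allotted to Junko's branch passes to Junko's issue by representation.
The 3/20 is divided into 3 equal shares of 1/20 among Yoshiko, Akira, Kenji.
Yoshiko is living and takes 1/20.
Akira predeceased; the 1/20 allotted to Akira's branch passes to Akira's issue by representation.
The 1/20 is divided into 2 equal shares of 1/40 among Chiyo, Daichi.
Chiyo is living and takes 1/40.
Daichi is living and takes 1/40.
Kenji is living and takes 1/20.
Mariko is living and takes 3/20.

Chiyo 1/40; Daichi 1/40; Isamu 3/20; Kenji 1/20; Mariko 3/20; Sachiko 3/20; Umeko 2/5; Yoshiko 1/20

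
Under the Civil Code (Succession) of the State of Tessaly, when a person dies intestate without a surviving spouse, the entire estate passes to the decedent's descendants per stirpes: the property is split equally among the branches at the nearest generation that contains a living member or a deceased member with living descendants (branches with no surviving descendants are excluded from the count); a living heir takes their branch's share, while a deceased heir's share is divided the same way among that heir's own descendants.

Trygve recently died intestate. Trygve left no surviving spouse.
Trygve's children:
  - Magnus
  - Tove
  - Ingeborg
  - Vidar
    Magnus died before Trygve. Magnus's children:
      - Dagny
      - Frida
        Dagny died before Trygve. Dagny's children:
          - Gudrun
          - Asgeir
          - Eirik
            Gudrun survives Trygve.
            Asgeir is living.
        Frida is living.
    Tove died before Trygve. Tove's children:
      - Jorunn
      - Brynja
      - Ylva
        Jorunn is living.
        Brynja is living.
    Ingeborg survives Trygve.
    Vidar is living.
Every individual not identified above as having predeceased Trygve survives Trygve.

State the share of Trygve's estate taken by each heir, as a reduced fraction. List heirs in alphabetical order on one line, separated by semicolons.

There is no surviving spouse, so the entire estate passes to Trygve's descendants per stirpes.
The estate is divided into 4 equal shares of 1/4 among Magnus, Tove, Ingeborg, Vidar.
Magnus predeceased; the 1/4 allotted to Magnus's branch passes to Magnus's issue by representation.
The 1/4 is divided into 2 equal shares of 1/8 among Dagny, Frida.
Dagny predeceased; the 1/8 allotted to Dagny's branch passes to Dagny's issue by representation.
The 1/8 is divided into 3 equal shares of 1/24 among Gudrun, Asgeir, Eirik.
Gudrun is living and takes 1/24.
Asgeir is living and takes 1/24.
Eirik is living and takes 1/24.
Frida is living and takes 1/8.
Tove predeceased; the 1/4 allotted to Tove's branch passes to Tove's issue by representation.
The 1/4 is divided into 3 equal shares of 1/12 among Jorunn, Brynja, Ylva.
Jorunn is living and takes 1/12.
Brynja is living and takes 1/12.
Ylva is living and takes 1/12.
Ingeborg is living and takes 1/4.
Vidar is living and takes 1/4.

Asgeir 1/24; Brynja 1/12; Eirik 1/24; Frida 1/8; Gudrun 1/24; Ingeborg 1/4; Jorunn 1/12; Vidar 1/4; Ylva 1/12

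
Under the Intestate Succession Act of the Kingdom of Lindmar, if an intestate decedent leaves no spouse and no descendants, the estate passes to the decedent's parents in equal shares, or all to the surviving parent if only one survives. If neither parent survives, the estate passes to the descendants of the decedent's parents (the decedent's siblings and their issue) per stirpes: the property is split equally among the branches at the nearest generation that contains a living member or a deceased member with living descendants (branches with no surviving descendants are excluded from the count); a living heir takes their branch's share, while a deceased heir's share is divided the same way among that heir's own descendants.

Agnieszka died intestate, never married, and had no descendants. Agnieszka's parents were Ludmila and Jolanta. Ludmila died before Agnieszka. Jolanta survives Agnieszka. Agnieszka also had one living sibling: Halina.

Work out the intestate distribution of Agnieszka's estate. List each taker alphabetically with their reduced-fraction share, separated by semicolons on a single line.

Only one parent, Jolanta, survives, so Jolanta takes the entire estate. The siblings take nothing because a surviving parent has priority.

Jolanta 1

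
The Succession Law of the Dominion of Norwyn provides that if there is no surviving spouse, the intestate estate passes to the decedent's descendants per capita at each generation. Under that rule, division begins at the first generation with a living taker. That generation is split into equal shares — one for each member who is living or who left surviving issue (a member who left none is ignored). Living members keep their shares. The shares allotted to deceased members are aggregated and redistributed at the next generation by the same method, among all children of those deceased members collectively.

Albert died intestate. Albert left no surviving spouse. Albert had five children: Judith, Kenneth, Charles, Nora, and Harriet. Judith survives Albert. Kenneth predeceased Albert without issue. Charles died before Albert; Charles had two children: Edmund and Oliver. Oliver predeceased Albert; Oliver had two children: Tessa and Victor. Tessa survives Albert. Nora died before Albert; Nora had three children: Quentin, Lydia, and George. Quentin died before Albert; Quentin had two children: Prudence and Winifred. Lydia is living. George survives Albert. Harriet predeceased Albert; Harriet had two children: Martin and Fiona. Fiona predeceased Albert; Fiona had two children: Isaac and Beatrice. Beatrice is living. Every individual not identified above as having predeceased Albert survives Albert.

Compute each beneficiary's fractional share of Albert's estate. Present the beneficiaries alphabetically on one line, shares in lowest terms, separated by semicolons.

Beatrice 3/56; Edmund 3/28; George 3/28; Isaac 3/56; Judith 1/4; Lydia 3/28; Martin 3/28; Prudence 3/56; Tessa 3/56; Victor 3/56; Winifred 3/56

There is no surviving spouse, so the entire estate passes to Albert's descendants per capita at each generation.
At generation 1 (Judith, Charles, Nora, Harriet) there are 4 shares of (1)/4 = 1/4 each.
Living: Judith — each takes 1/4.
Deceased: Charles, Nora, and Harriet. Their combined 3/4 is pooled and carried to generation 2.
At generation 2 (Edmund, Oliver, Quentin, Lydia, George, Martin, Fiona) there are 7 shares of (3/4)/7 = 3/28 each.
Living: Edmund, Lydia, George, and Martin — each takes 3/28.
Deceased: Oliver, Quentin, and Fiona. Their combined 9/28 is pooled and carried to generation 3.
At generation 3 (Tessa, Victor, Prudence, Winifred, Isaac, Beatrice) there are 6 shares of (9/28)/6 = 3/56 each.
Living: Tessa, Victor, Prudence, Winifred, Isaac, and Beatrice — each takes 3/56.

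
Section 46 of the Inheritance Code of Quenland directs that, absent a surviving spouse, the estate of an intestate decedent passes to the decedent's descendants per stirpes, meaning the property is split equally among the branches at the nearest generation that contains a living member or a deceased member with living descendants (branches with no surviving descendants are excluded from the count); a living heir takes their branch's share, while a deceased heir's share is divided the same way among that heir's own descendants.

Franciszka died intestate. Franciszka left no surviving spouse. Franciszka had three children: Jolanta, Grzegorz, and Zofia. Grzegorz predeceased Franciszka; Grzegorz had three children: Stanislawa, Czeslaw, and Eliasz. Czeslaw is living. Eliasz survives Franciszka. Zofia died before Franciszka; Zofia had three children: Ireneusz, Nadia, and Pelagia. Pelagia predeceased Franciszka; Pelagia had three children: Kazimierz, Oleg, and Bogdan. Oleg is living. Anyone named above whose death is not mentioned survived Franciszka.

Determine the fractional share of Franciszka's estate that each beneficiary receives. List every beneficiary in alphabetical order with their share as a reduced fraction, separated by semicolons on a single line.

There is no surviving spouse, so the entire estate passes to Franciszka's descendants per stirpes.
The estate is divided into 3 equal shares of 1/3 among Jolanta, Grzegorz, Zofia.
Jolanta is living and takes 1/3.
Grzegorz predeceased; the 1/3 allotted to Grzegorz's branch passes to Grzegorz's issue by representation.
The 1/3 is divided into 3 equal shares of 1/9 among Stanislawa, Czeslaw, Eliasz.
Stanislawa is living and takes 1/9.
Czeslaw is living and takes 1/9.
Eliasz is living and takes 1/9.
Zofia predeceased; the 1/3 allotted to Zofia's branch passes to Zofia's issue by representation.
The 1/3 is divided into 3 equal shares of 1/9 among Ireneusz, Nadia, Pelagia.
Ireneusz is living and takes 1/9.
Nadia is living and takes 1/9.
Pelagia predeceased; the 1/9 allotted to Pelagia's branch passes to Pelagia's issue by representation.
The 1/9 is divided into 3 equal shares of 1/27 among Kazimierz, Oleg, Bogdan.
Kazimierz is living and takes 1/27.
Oleg is living and takes 1/27.
Bogdan is living and takes 1/27.

Bogdan 1/27; Czeslaw 1/9; Eliasz 1/9; Ireneusz 1/9; Jolanta 1/3; Kazimierz 1/27; Nadia 1/9; Oleg 1/27; Stanislawa 1/9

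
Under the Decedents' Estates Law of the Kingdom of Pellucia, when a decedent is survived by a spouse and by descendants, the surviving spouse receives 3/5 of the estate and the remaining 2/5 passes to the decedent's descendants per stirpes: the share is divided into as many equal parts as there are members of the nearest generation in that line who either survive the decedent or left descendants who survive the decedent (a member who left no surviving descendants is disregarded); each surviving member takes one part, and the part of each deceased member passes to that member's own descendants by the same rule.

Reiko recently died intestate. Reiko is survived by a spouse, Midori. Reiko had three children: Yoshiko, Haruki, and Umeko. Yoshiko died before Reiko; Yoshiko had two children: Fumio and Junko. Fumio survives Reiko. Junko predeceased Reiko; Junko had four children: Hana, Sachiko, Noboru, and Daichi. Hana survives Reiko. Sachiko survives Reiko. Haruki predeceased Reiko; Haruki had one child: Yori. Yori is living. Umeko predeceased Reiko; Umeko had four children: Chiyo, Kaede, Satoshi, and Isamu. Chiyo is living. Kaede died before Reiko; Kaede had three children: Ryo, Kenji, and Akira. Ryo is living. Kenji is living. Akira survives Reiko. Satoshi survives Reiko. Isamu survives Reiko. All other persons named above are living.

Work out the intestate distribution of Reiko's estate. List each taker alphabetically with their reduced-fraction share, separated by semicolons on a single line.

Midori, as surviving spouse, takes 3/5.
The remaining 2/5 passes to Reiko's descendants per stirpes.
The 2/5 is divided into 3 equal shares of 2/15 among Yoshiko, Haruki, Umeko.
Yoshiko predeceased; the 2/15 allotted to Yoshiko's branch passes to Yoshiko's issue by representation.
The 2/15 is divided into 2 equal shares of 1/15 among Fumio, Junko.
Fumio is living and takes 1/15.
Junko predeceased; the 1/15 allotted to Junko's branch passes to Junko's issue by representation.
The 1/15 is divided into 4 equal shares of 1/60 among Hana, Sachiko, Noboru, Daichi.
Hana is living and takes 1/60.
Sachiko is living and takes 1/60.
Noboru is living and takes 1/60.
Daichi is living and takes 1/60.
Haruki predeceased; the 2/15 allotted to Haruki's branch passes to Haruki's issue by representation.
Yori is the sole taker at this level and receives the full 2/15.
Umeko predeceased; the 2/15 allotted to Umeko's branch passes to Umeko's issue by representation.
The 2/15 is divided into 4 equal shares of 1/30 among Chiyo, Kaede, Satoshi, Isamu.
Chiyo is living and takes 1/30.
Kaede predeceased; the 1/30 allotted to Kaede's branch passes to Kaede's issue by representation.
The 1/30 is divided into 3 equal shares of 1/90 among Ryo, Kenji, Akira.
Ryo is living and takes 1/90.
Kenji is living and takes 1/90.
Akira is living and takes 1/90.
Satoshi is living and takes 1/30.
Isamu is living and takes 1/30.

Akira 1/90; Chiyo 1/30; Daichi 1/60; Fumio 1/15; Hana 1/60; Isamu 1/30; Kenji 1/90; Midori 3/5; Noboru 1/60; Ryo 1/90; Sachiko 1/60; Satoshi 1/30; Yori 2/15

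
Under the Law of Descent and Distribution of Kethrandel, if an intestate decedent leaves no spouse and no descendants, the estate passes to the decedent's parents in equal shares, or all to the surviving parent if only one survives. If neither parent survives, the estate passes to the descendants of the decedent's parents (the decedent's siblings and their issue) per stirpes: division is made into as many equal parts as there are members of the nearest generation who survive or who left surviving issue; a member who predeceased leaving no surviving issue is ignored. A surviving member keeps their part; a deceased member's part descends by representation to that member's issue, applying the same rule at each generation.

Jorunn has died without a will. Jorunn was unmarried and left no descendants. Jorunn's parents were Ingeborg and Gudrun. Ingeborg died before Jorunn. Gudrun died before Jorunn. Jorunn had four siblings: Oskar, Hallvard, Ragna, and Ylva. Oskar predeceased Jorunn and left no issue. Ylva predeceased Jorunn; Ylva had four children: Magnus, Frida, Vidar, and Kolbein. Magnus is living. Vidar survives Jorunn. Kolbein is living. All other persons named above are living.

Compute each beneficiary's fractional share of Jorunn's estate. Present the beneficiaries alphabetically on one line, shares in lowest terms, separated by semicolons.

Frida 1/12; Hallvard 1/3; Kolbein 1/12; Magnus 1/12; Ragna 1/3; Vidar 1/12

Neither parent survives and there are no descendants, so the estate passes to Jorunn's siblings and their issue per stirpes.
Oskar left no surviving issue, so that branch lapses and is disregarded.
The estate is divided into 3 equal shares of 1/3 among Hallvard, Ragna, Ylva.
Hallvard is living and takes 1/3.
Ragna is living and takes 1/3.
Ylva predeceased; the 1/3 allotted to Ylva's branch passes to Ylva's issue by representation.
The 1/3 is divided into 4 equal shares of 1/12 among Magnus, Frida, Vidar, Kolbein.
Magnus is living and takes 1/12.
Frida is living and takes 1/12.
Vidar is living and takes 1/12.
Kolbein is living and takes 1/12.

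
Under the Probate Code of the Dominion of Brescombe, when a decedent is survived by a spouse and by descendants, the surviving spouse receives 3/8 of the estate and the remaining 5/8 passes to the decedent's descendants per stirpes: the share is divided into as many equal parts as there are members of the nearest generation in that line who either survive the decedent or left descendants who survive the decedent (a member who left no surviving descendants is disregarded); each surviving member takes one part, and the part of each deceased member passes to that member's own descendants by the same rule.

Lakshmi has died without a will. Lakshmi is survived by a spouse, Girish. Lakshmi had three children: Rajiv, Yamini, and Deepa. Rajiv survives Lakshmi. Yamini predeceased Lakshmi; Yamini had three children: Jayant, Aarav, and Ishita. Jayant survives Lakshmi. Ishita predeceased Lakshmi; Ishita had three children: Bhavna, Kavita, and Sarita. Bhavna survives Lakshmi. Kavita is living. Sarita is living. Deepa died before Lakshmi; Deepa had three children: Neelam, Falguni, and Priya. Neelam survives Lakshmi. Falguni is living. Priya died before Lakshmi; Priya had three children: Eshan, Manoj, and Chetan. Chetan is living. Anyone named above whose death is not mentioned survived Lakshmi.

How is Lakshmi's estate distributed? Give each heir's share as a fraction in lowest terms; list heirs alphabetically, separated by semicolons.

Aarav 5/72; Bhavna 5/216; Chetan 5/216; Eshan 5/216; Falguni 5/72; Girish 3/8; Jayant 5/72; Kavita 5/216; Manoj 5/216; Neelam 5/72; Rajiv 5/24; Sarita 5/216

Girish, as surviving spouse, takes 3/8.
The remaining 5/8 passes to Lakshmi's descendants per stirpes.
The 5/8 is divided into 3 equal shares of 5/24 among Rajiv, Yamini, Deepa.
Rajiv is living and takes 5/24.
Yamini predeceased; the 5/24 allotted to Yamini's branch passes to Yamini's issue by representation.
The 5/24 is divided into 3 equal shares of 5/72 among Jayant, Aarav, Ishita.
Jayant is living and takes 5/72.
Aarav is living and takes 5/72.
Ishita predeceased; the 5/72 allotted to Ishita's branch passes to Ishita's issue by representation.
The 5/72 is divided into 3 equal shares of 5/216 among Bhavna, Kavita, Sarita.
Bhavna is living and takes 5/216.
Kavita is living and takes 5/216.
Sarita is living and takes 5/216.
Deepa predeceased; the 5/24 allotted to Deepa's branch passes to Deepa's issue by representation.
The 5/24 is divided into 3 equal shares of 5/72 among Neelam, Falguni, Priya.
Neelam is living and takes 5/72.
Falguni is living and takes 5/72.
Priya predeceased; the 5/72 allotted to Priya's branch passes to Priya's issue by representation.
The 5/72 is divided into 3 equal shares of 5/216 among Eshan, Manoj, Chetan.
Eshan is living and takes 5/216.
Manoj is living and takes 5/216.
Chetan is living and takes 5/216.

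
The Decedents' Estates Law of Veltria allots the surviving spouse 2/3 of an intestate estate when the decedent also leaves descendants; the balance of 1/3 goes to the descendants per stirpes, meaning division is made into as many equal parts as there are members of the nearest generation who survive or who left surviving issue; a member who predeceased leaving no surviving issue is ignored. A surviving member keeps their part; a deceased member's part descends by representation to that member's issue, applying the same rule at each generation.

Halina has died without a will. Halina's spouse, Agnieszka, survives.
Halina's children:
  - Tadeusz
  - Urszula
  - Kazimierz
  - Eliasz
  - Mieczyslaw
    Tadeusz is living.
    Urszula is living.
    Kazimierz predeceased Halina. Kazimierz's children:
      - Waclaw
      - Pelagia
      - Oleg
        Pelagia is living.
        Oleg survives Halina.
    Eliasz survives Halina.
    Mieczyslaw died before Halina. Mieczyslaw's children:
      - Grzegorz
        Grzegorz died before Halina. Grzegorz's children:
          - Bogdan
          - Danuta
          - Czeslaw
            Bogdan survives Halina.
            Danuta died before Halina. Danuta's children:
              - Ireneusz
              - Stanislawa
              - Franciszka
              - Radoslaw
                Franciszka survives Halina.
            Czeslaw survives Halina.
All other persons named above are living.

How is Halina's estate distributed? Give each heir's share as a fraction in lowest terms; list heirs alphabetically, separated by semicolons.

Agnieszka 2/3; Bogdan 1/45; Czeslaw 1/45; Eliasz 1/15; Franciszka 1/180; Ireneusz 1/180; Oleg 1/45; Pelagia 1/45; Radoslaw 1/180; Stanislawa 1/180; Tadeusz 1/15; Urszula 1/15; Waclaw 1/45

Agnieszka, as surviving spouse, takes 2/3.
The remaining 1/3 passes to Halina's descendants per stirpes.
The 1/3 is divided into 5 equal shares of 1/15 among Tadeusz, Urszula, Kazimierz, Eliasz, Mieczyslaw.
Tadeusz is living and takes 1/15.
Urszula is living and takes 1/15.
Kazimierz predeceased; the 1/15 allotted to Kazimierz's branch passes to Kazimierz's issue by representation.
The 1/15 is divided into 3 equal shares of 1/45 among Waclaw, Pelagia, Oleg.
Waclaw is living and takes 1/45.
Pelagia is living and takes 1/45.
Oleg is living and takes 1/45.
Eliasz is living and takes 1/15.
Mieczyslaw predeceased; the 1/15 allotted to Mieczyslaw's branch passes to Mieczyslaw's issue by representation.
Grzegorz's line is the sole branch at this level, so the full 1/15 passes to Grzegorz's issue by representation.
The 1/15 is divided into 3 equal shares of 1/45 among Bogdan, Danuta, Czeslaw.
Bogdan is living and takes 1/45.
Danuta predeceased; the 1/45 allotted to Danuta's branch passes to Danuta's issue by representation.
The 1/45 is divided into 4 equal shares of 1/180 among Ireneusz, Stanislawa, Franciszka, Radoslaw.
Ireneusz is living and takes 1/180.
Stanislawa is living and takes 1/180.
Franciszka is living and takes 1/180.
Radoslaw is living and takes 1/180.
Czeslaw is living and takes 1/45.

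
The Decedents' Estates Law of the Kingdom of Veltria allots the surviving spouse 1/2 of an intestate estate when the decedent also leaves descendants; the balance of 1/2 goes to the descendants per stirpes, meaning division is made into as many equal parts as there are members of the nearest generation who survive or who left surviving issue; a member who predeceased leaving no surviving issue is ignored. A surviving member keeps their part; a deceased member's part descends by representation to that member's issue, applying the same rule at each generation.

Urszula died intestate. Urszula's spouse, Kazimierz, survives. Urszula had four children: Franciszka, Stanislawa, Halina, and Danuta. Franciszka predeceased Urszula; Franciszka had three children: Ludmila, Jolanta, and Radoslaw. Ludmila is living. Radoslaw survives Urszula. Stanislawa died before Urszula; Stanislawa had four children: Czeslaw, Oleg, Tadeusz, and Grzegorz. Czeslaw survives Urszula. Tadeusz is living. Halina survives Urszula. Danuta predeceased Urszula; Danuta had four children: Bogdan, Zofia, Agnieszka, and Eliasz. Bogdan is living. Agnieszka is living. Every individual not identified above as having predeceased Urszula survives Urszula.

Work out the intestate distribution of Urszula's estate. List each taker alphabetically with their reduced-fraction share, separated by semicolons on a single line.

Agnieszka 1/32; Bogdan 1/32; Czeslaw 1/32; Eliasz 1/32; Grzegorz 1/32; Halina 1/8; Jolanta 1/24; Kazimierz 1/2; Ludmila 1/24; Oleg 1/32; Radoslaw 1/24; Tadeusz 1/32; Zofia 1/32

Kazimierz, as surviving spouse, takes 1/2.
The remaining 1/2 passes to Urszula's descendants per stirpes.
The 1/2 is divided into 4 equal shares of 1/8 among Franciszka, Stanislawa, Halina, Danuta.
Franciszka predeceased; the 1/8 allotted to Franciszka's branch passes to Franciszka's issue by representation.
The 1/8 is divided into 3 equal shares of 1/24 among Ludmila, Jolanta, Radoslaw.
Ludmila is living and takes 1/24.
Jolanta is living and takes 1/24.
Radoslaw is living and takes 1/24.
Stanislawa predeceased; the 1/8 allotted to Stanislawa's branch passes to Stanislawa's issue by representation.
The 1/8 is divided into 4 equal shares of 1/32 among Czeslaw, Oleg, Tadeusz, Grzegorz.
Czeslaw is living and takes 1/32.
Oleg is living and takes 1/32.
Tadeusz is living and takes 1/32.
Grzegorz is living and takes 1/32.
Halina is living and takes 1/8.
Danuta predeceased; the 1/8 allotted to Danuta's branch passes to Danuta's issue by representation.
The 1/8 is divided into 4 equal shares of 1/32 among Bogdan, Zofia, Agnieszka, Eliasz.
Bogdan is living and takes 1/32.
Zofia is living and takes 1/32.
Agnieszka is living and takes 1/32.
Eliasz is living and takes 1/32.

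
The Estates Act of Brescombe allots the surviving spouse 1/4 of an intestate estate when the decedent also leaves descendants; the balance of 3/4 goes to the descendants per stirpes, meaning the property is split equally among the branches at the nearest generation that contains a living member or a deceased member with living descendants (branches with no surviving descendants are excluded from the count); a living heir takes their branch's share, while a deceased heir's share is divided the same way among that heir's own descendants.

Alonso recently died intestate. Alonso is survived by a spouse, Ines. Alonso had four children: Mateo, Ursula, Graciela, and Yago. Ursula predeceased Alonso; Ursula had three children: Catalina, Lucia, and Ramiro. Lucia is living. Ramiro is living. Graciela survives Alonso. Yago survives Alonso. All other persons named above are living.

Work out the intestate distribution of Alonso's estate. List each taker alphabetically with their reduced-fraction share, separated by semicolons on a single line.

Catalina 1/16; Graciela 3/16; Ines 1/4; Lucia 1/16; Mateo 3/16; Ramiro 1/16; Yago 3/16

Ines, as surviving spouse, takes 1/4.
The remaining 3/4 passes to Alonso's descendants per stirpes.
The 3/4 is divided into 4 equal shares of 3/16 among Mateo, Ursula, Graciela, Yago.
Mateo is living and takes 3/16.
Ursula predeceased; the 3/16 allotted to Ursula's branch passes to Ursula's issue by representation.
The 3/16 is divided into 3 equal shares of 1/16 among Catalina, Lucia, Ramiro.
Catalina is living and takes 1/16.
Lucia is living and takes 1/16.
Ramiro is living and takes 1/16.
Graciela is living and takes 3/16.
Yago is living and takes 3/16.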